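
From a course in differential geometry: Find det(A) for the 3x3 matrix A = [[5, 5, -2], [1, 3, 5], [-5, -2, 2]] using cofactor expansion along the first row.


Expanding along the first row, det(A) = a11*M_11 - a12*M_12 + a13*M_13, where M_1j is the (1,j) minor.
Minor M_11 = 3*2 - 5*-2 = 16
Minor M_12 = 1*2 - 5*-5 = 27
Minor M_13 = 1*-2 - 3*-5 = 13
det = 5*(16) - 5*(27) + -2*(13)
    = 80 - 135 + -26
    = -81

-81


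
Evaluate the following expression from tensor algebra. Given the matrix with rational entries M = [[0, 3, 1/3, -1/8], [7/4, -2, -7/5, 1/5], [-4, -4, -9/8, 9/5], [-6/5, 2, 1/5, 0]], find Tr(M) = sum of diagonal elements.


The trace is the sum of diagonal entries.
Diagonal: M[1,1] = 0, M[2,2] = -2, M[3,3] = -9/8, M[4,4] = 0
Tr(M) = 0 + -2 + -9/8 + 0
Computing step by step:
After adding M[1,1]: 0
After adding M[2,2]: -2
After adding M[3,3]: -25/8
After adding M[4,4]: -25/8
Tr(M) = -25/8

-25/8


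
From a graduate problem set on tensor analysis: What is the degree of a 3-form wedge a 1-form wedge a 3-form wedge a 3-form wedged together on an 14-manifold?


The degree of a wedge product is the sum of the degrees of the individual forms.
Degrees: 3, 1, 3, 3
Total degree = 3 + 1 + 3 + 3 = 10

10


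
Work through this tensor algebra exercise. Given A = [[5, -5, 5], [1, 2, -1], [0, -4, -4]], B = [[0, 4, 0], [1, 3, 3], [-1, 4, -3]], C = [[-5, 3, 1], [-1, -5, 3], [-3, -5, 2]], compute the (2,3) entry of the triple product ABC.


(ABC)_{23} = sum_m (AB)_{2m} C_{m3}. First compute row 2 of AB.
(AB)_{21} = 1*0 + 2*1 + -1*-1 = 3
(AB)_{22} = 1*4 + 2*3 + -1*4 = 6
(AB)_{23} = 1*0 + 2*3 + -1*-3 = 9
Now contract with column 3 of C:
(AB)_{21} * C_{13} = 3 * 1 = 3
(AB)_{22} * C_{23} = 6 * 3 = 18
(AB)_{23} * C_{33} = 9 * 2 = 18
(ABC)_{23} = 3 + 18 + 18 = 39

39


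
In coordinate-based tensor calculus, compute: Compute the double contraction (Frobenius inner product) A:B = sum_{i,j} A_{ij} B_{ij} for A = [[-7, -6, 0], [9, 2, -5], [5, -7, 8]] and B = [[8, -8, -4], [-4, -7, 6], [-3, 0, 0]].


A:B = sum over all i,j of A_{ij} * B_{ij}.
Row 1: -7*8=-56, -6*-8=48, 0*-4=0 => row sum = -8
Row 2: 9*-4=-36, 2*-7=-14, -5*6=-30 => row sum = -80
Row 3: 5*-3=-15, -7*0=0, 8*0=0 => row sum = -15
Total = -8 + -80 + -15 = -103

-103


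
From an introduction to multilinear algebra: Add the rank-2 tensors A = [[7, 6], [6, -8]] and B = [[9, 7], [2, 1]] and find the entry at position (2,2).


Tensor addition is component-wise: (A + B)_{ij} = A_{ij} + B_{ij}.
A_{22} = -8
B_{22} = 1
(A + B)_{22} = -8 + 1 = -7

-7


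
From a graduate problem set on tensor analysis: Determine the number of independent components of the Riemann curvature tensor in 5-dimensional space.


The Riemann tensor in d dimensions has d^2(d^2 - 1)/12 independent components.
d = 5, so d^2 = 25
d^2 - 1 = 24
d^2(d^2 - 1) = 25 * 24 = 600
Divide by 12: 600 / 12 = 50

50


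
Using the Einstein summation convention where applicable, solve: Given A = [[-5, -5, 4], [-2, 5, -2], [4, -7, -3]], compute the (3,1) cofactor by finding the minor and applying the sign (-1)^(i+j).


To find cofactor C_{31}, delete row 3 and column 1.
The resulting 2x2 submatrix is: [[-5, 4], [5, -2]]
Minor M_{31} = -5*-2 - 4*5
  = 10 - 20 = -10
Sign = (-1)^(3+1) = (-1)^4 = 1
Cofactor C_{31} = 1 * -10 = -10

-10


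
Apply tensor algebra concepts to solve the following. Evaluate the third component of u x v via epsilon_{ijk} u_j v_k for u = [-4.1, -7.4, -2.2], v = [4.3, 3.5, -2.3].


(u x v)_3 = sum_{j,k} epsilon_{3jk} u_j v_k. Only permutations of (1,2,3) contribute; the two non-zero terms are:
eps_{312} u_1 v_2 = 1 * -4.1 * 3.5 = -14.35
eps_{321} u_2 v_1 = -1 * -7.4 * 4.3 = 31.82
(u x v)_3 = 17.47

17.47


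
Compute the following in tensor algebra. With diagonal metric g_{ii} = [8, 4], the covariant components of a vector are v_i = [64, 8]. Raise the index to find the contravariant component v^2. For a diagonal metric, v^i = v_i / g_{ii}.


To raise an index with a diagonal metric: v^i = v_i / g_{ii}.
For index 2: v_2 = 8, g_{22} = 4
v^2 = 8 / 4 = 2

2


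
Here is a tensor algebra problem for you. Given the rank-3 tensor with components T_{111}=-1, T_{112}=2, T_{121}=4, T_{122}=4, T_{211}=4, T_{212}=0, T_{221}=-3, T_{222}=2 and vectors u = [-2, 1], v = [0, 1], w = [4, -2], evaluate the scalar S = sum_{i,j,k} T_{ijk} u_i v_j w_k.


S = sum over i,j,k of T_{ijk} u_i v_j w_k. Expanding all 8 terms:
T_{111}*u_1*v_1*w_1 = -1*-2*0*4 = 0  (running total: 0)
T_{112}*u_1*v_1*w_2 = 2*-2*0*-2 = 0  (running total: 0)
T_{121}*u_1*v_2*w_1 = 4*-2*1*4 = -32  (running total: -32)
T_{122}*u_1*v_2*w_2 = 4*-2*1*-2 = 16  (running total: -16)
T_{211}*u_2*v_1*w_1 = 4*1*0*4 = 0  (running total: -16)
T_{212}*u_2*v_1*w_2 = 0*1*0*-2 = 0  (running total: -16)
T_{221}*u_2*v_2*w_1 = -3*1*1*4 = -12  (running total: -28)
T_{222}*u_2*v_2*w_2 = 2*1*1*-2 = -4  (running total: -32)
S = -32

-32


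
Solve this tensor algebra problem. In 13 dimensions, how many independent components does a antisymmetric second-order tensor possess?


A antisymmetric rank-2 tensor in d dimensions has d(d-1)/2 independent components.
d = 13
d(d-1)/2 = 13 * 12 / 2 = 156 / 2 = 78

78


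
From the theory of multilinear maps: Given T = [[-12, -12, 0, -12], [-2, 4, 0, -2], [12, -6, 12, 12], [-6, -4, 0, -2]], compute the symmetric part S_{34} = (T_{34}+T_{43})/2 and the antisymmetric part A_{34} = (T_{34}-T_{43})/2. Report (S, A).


T_{34} = 12
T_{43} = 0
S_{34} = (12 + 0)/2 = 12/2 = 6
A_{34} = (12 - 0)/2 = 12/2 = 6
Check: S + A = 6 + 6 = 12 = T_{34}.

(6, 6)


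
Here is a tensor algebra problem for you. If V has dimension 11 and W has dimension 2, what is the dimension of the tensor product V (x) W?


The dimension of a tensor product is the product of dimensions.
dim(V) = 11, dim(W) = 2
dim(V (x) W) = 11 * 2 = 22

22


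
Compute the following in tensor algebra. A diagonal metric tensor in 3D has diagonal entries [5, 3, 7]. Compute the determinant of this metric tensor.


For a diagonal metric, the determinant is the product of diagonal entries.
Diagonal entries: 5, 3, 7
det(g) = 5 * 3 * 7 = 105

105


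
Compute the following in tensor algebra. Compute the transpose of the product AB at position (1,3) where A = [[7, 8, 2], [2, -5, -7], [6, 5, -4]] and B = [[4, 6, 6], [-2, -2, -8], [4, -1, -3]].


(AB)^T_{ij} = (AB)_{ji} = sum_k A_{jk} B_{ki}.
For i=1, j=3 we need (AB)_{31}:
A_{31} * B_{11} = 6 * 4 = 24
A_{32} * B_{21} = 5 * -2 = -10
A_{33} * B_{31} = -4 * 4 = -16
Sum = 24 + -10 + -16 = -2

-2


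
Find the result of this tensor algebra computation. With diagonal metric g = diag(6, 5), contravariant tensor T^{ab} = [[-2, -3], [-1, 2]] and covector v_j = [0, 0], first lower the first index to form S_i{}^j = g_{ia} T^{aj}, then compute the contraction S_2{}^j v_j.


Step 1: lower the first index. For a diagonal metric, g_{ia} T^{aj} = g_{ii} T^{ij} (no sum on i).
g_{22} = 5
S_2{}^1 = 5 * T^{21} = 5 * -1 = -5
S_2{}^2 = 5 * T^{22} = 5 * 2 = 10
Step 2: contract S_2{}^j with v_j.
S_2{}^1 * v_1 = -5 * 0 = 0
S_2{}^2 * v_2 = 10 * 0 = 0
Result = 0 + 0 = 0

0


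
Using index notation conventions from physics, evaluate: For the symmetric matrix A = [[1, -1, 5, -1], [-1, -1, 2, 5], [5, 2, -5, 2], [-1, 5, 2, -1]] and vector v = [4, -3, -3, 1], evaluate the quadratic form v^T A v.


First compute Av:
(Av)_1 = 1*4 + -1*-3 + 5*-3 + -1*1 = -9
(Av)_2 = -1*4 + -1*-3 + 2*-3 + 5*1 = -2
(Av)_3 = 5*4 + 2*-3 + -5*-3 + 2*1 = 31
(Av)_4 = -1*4 + 5*-3 + 2*-3 + -1*1 = -26
Av = [-9, -2, 31, -26]
Then v^T (Av) = 4*-9 + -3*-2 + -3*31 + 1*-26
= -36 + 6 + -93 + -26 = -149

-149


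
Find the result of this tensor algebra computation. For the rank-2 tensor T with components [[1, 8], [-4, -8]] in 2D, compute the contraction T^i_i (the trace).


The contraction (trace) of a rank-2 tensor is the sum of its diagonal elements.
Diagonal entries: A[1,1] = 1, A[2,2] = -8
Tr(A) = 1 + -8 = -7

-7


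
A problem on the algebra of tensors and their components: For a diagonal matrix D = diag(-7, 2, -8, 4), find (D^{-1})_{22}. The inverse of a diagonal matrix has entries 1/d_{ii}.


For a diagonal matrix, the inverse has entries (D^{-1})_{ii} = 1/d_{ii}.
The diagonal entries are: d_{11} = -7, d_{22} = 2, d_{33} = -8, d_{44} = 4
We need (D^{-1})_{22} = 1/d_{22} = 1/2 = 1/2

1/2


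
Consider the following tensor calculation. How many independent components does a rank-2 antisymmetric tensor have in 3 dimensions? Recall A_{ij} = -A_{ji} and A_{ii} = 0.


An antisymmetric rank-2 tensor satisfies A_{ij} = -A_{ji}, so diagonal entries are zero.
The independent components are the upper-triangular entries: C(n, 2) = n(n-1)/2.
n = 3
C(3, 2) = 3 * 2 / 2 = 6 / 2 = 3

3


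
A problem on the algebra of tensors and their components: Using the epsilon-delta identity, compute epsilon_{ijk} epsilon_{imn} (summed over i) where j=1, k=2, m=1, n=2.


Using the identity: epsilon_{ijk} epsilon_{imn} = delta_{jm} delta_{kn} - delta_{jn} delta_{km}.
delta_{11} = 1
delta_{22} = 1
delta_{12} = 0
delta_{21} = 0
Result = 1 * 1 - 0 * 0 = 1 - 0 = 1

1


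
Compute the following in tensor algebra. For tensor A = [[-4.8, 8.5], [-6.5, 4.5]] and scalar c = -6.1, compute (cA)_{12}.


Scalar multiplication: (cA)_{ij} = c * A_{ij}.
c = -6.1
A_{12} = 8.5
(cA)_{12} = -6.1 * 8.5 = -51.85

-51.85


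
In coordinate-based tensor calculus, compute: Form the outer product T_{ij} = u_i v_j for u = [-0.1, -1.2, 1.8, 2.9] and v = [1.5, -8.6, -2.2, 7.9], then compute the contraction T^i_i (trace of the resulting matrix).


The outer product gives T_{ij} = u_i v_j.
The trace (contraction) is Tr(T) = sum_i T_{ii} = sum_i u_i v_i.
Diagonal entries:
T_{11} = u_1 * v_1 = -0.1 * 1.5 = -0.15
T_{22} = u_2 * v_2 = -1.2 * -8.6 = 10.32
T_{33} = u_3 * v_3 = 1.8 * -2.2 = -3.96
T_{44} = u_4 * v_4 = 2.9 * 7.9 = 22.91
Tr(T) = -0.15 + 10.32 + -3.96 + 22.91 = 29.12

29.12


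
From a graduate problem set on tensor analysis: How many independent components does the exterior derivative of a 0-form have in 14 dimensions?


The exterior derivative of a p-form is a (p+1)-form.
Its number of independent components is C(n, p+1).
n = 14, p+1 = 1
C(14, 1) = 14

14


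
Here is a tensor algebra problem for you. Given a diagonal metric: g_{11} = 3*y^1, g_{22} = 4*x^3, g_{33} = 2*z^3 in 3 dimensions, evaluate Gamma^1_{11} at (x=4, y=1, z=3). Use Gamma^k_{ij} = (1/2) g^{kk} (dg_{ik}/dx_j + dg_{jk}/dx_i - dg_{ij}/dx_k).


For a diagonal metric, Gamma^k_{ij} = (1/2) g^{kk} (dg_{ik}/dx_j + dg_{jk}/dx_i - dg_{ij}/dx_k).
The metric is diagonal, so g_{ab} = 0 for a != b.
At the given point: g_{11} = 3, g_{22} = 256, g_{33} = 54
g^{11} = 1/3
dg_{11}/dx_1 = dg_{11}/dx_1 = 0
dg_{11}/dx_1 = dg_{11}/dx_1 = 0
dg_{11}/dx_1 = dg_{11}/dx_1 = 0
Numerator = 0 + 0 - 0 = 0
Gamma^1_{11} = 0 / (2 * 3) = 0

0


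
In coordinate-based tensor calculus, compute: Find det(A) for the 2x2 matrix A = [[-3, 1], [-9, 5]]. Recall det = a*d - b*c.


For a 2x2 matrix [[a, b], [c, d]], det = a*d - b*c.
a = -3, b = 1, c = -9, d = 5
a*d = -3 * 5 = -15
b*c = 1 * -9 = -9
det = -15 - -9 = -6

-6


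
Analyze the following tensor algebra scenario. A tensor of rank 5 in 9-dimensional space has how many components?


The number of components of a rank-r tensor in d dimensions is d^r.
Here d = 9 and r = 5.
9^5 = 59049

59049


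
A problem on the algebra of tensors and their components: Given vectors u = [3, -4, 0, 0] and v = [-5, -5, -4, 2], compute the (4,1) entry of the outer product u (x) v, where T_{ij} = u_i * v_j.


The outer product entry T_{ij} = u_i * v_j.
We need i=4, j=1.
u_4 = 0, v_1 = -5
T_{4,1} = 0 * -5 = 0

0


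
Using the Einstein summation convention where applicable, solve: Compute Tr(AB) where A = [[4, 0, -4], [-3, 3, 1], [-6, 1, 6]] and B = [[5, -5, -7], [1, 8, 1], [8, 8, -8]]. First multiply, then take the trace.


Tr(AB) = sum_i (AB)_{ii} where (AB)_{ii} = sum_k A_{ik} B_{ki}.
(AB)_{11} = 4*5 + 0*1 + -4*8 = -12
(AB)_{22} = -3*-5 + 3*8 + 1*8 = 47
(AB)_{33} = -6*-7 + 1*1 + 6*-8 = -5
Tr(AB) = -12 + 47 + -5 = 30

30


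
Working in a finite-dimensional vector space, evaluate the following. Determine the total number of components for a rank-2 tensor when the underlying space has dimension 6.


The number of components of a rank-r tensor in d dimensions is d^r.
Here d = 6 and r = 2.
6^2 = 36

36


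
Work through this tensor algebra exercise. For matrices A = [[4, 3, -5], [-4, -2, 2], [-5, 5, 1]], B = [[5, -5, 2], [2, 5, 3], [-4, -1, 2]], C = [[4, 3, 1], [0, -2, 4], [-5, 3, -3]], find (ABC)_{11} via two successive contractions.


(ABC)_{11} = sum_m (AB)_{1m} C_{m1}. First compute row 1 of AB.
(AB)_{11} = 4*5 + 3*2 + -5*-4 = 46
(AB)_{12} = 4*-5 + 3*5 + -5*-1 = 0
(AB)_{13} = 4*2 + 3*3 + -5*2 = 7
Now contract with column 1 of C:
(AB)_{11} * C_{11} = 46 * 4 = 184
(AB)_{12} * C_{21} = 0 * 0 = 0
(AB)_{13} * C_{31} = 7 * -5 = -35
(ABC)_{11} = 184 + 0 + -35 = 149

149


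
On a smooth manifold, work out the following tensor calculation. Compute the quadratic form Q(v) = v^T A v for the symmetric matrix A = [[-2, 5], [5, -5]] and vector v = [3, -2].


First compute Av:
(Av)_1 = -2*3 + 5*-2 = -16
(Av)_2 = 5*3 + -5*-2 = 25
Av = [-16, 25]
Then v^T (Av) = 3*-16 + -2*25
= -48 + -50 = -98

-98


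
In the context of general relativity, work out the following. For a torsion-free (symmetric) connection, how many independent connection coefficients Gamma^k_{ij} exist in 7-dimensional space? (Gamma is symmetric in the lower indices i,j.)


Christoffel symbols Gamma^k_{ij} are symmetric in i,j, so there are d * d(d+1)/2 independent symbols.
d = 7
d(d+1)/2 = 7 * 8 / 2 = 28
Total = 7 * 28 = 196

196


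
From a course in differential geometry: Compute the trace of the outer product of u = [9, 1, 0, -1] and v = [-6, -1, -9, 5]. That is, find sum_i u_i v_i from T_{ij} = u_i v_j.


The outer product gives T_{ij} = u_i v_j.
The trace (contraction) is Tr(T) = sum_i T_{ii} = sum_i u_i v_i.
Diagonal entries:
T_{11} = u_1 * v_1 = 9 * -6 = -54
T_{22} = u_2 * v_2 = 1 * -1 = -1
T_{33} = u_3 * v_3 = 0 * -9 = 0
T_{44} = u_4 * v_4 = -1 * 5 = -5
Tr(T) = -54 + -1 + 0 + -5 = -60

-60


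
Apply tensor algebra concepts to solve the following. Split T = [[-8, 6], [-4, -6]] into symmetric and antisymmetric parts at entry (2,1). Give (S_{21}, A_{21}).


T_{21} = -4
T_{12} = 6
S_{21} = (-4 + 6)/2 = 2/2 = 1
A_{21} = (-4 - 6)/2 = -10/2 = -5
Check: S + A = 1 + -5 = -4 = T_{21}.

(1, -5)


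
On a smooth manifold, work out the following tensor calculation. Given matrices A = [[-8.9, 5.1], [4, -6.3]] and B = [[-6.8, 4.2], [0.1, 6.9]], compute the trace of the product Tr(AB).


Tr(AB) = sum_i (AB)_{ii} where (AB)_{ii} = sum_k A_{ik} B_{ki}.
(AB)_{11} = -8.9*-6.8 + 5.1*0.1 = 61.03
(AB)_{22} = 4*4.2 + -6.3*6.9 = -26.67
Tr(AB) = 61.03 + -26.67 = 34.36

34.36


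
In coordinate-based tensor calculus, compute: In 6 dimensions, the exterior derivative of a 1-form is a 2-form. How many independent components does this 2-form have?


The exterior derivative of a p-form is a (p+1)-form.
Its number of independent components is C(n, p+1).
n = 6, p+1 = 2
C(6, 2) = 15

15


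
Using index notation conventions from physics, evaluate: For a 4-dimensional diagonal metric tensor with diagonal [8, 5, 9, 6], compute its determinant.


For a diagonal metric, the determinant is the product of diagonal entries.
Diagonal entries: 8, 5, 9, 6
det(g) = 8 * 5 * 9 * 6 = 2160

2160


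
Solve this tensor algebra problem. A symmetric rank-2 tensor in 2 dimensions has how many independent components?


A symmetric rank-2 tensor in d dimensions has d(d+1)/2 independent components.
d = 2
d(d+1)/2 = 2 * 3 / 2 = 6 / 2 = 3

3


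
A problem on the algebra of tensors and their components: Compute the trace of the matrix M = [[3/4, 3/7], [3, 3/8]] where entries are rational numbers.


The trace is the sum of diagonal entries.
Diagonal: M[1,1] = 3/4, M[2,2] = 3/8
Tr(M) = 3/4 + 3/8
Computing step by step:
After adding M[1,1]: 3/4
After adding M[2,2]: 9/8
Tr(M) = 9/8

9/8


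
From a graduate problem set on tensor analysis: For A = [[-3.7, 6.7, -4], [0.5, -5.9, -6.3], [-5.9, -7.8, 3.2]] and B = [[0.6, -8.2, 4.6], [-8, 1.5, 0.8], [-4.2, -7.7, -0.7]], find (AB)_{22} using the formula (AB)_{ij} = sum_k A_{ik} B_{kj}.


(AB)_{ij} = sum_k A_{ik} B_{kj}.
For i=2, j=2:
A_{21} * B_{12} = 0.5 * -8.2 = -4.1
A_{22} * B_{22} = -5.9 * 1.5 = -8.85
A_{23} * B_{32} = -6.3 * -7.7 = 48.51
Sum = -4.1 + -8.85 + 48.51 = 35.56

35.56


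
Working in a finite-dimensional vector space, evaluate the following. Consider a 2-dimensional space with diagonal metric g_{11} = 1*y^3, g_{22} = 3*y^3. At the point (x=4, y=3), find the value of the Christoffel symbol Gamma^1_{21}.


For a diagonal metric, Gamma^k_{ij} = (1/2) g^{kk} (dg_{ik}/dx_j + dg_{jk}/dx_i - dg_{ij}/dx_k).
The metric is diagonal, so g_{ab} = 0 for a != b.
At the given point: g_{11} = 27, g_{22} = 81
g^{11} = 1/27
dg_{21}/dx_1 = 0 (off-diagonal)
dg_{11}/dx_2 = dg_{11}/dx_2 = 27
dg_{21}/dx_1 = 0 (off-diagonal)
Numerator = 0 + 27 - 0 = 27
Gamma^1_{21} = 27 / (2 * 27) = 1/2

1/2


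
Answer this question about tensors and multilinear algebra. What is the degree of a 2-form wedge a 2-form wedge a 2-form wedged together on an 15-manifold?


The degree of a wedge product is the sum of the degrees of the individual forms.
Degrees: 2, 2, 2
Total degree = 2 + 2 + 2 = 6

6


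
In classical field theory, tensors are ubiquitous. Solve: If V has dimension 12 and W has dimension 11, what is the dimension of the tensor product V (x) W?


The dimension of a tensor product is the product of dimensions.
dim(V) = 12, dim(W) = 11
dim(V (x) W) = 12 * 11 = 132

132


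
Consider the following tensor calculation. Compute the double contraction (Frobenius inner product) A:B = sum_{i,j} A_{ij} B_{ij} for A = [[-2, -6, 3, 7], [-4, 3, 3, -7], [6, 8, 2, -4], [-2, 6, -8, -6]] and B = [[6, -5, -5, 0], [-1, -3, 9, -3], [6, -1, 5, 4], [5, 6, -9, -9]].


A:B = sum over all i,j of A_{ij} * B_{ij}.
Row 1: -2*6=-12, -6*-5=30, 3*-5=-15, 7*0=0 => row sum = 3
Row 2: -4*-1=4, 3*-3=-9, 3*9=27, -7*-3=21 => row sum = 43
Row 3: 6*6=36, 8*-1=-8, 2*5=10, -4*4=-16 => row sum = 22
Row 4: -2*5=-10, 6*6=36, -8*-9=72, -6*-9=54 => row sum = 152
Total = 3 + 43 + 22 + 152 = 220

220


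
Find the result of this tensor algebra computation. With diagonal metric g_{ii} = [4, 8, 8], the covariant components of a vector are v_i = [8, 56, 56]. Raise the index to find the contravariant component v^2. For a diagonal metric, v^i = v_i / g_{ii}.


To raise an index with a diagonal metric: v^i = v_i / g_{ii}.
For index 2: v_2 = 56, g_{22} = 8
v^2 = 56 / 8 = 7

7


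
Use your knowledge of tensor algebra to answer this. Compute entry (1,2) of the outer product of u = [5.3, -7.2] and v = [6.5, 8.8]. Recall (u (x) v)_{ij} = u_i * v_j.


The outer product entry T_{ij} = u_i * v_j.
We need i=1, j=2.
u_1 = 5.3, v_2 = 8.8
T_{1,2} = 5.3 * 8.8 = 46.64

46.64


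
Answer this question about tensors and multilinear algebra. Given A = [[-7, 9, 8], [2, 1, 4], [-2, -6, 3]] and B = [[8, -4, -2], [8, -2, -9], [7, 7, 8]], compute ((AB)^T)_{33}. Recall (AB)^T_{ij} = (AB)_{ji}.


(AB)^T_{ij} = (AB)_{ji} = sum_k A_{jk} B_{ki}.
For i=3, j=3 we need (AB)_{33}:
A_{31} * B_{13} = -2 * -2 = 4
A_{32} * B_{23} = -6 * -9 = 54
A_{33} * B_{33} = 3 * 8 = 24
Sum = 4 + 54 + 24 = 82

82


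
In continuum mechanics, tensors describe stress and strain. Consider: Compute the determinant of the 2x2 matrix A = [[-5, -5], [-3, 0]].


For a 2x2 matrix [[a, b], [c, d]], det = a*d - b*c.
a = -5, b = -5, c = -3, d = 0
a*d = -5 * 0 = 0
b*c = -5 * -3 = 15
det = 0 - 15 = -15

-15


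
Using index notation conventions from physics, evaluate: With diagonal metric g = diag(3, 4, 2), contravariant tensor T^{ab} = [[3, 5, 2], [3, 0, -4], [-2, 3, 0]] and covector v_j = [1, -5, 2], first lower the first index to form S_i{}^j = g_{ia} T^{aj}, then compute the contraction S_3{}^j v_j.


Step 1: lower the first index. For a diagonal metric, g_{ia} T^{aj} = g_{ii} T^{ij} (no sum on i).
g_{33} = 2
S_3{}^1 = 2 * T^{31} = 2 * -2 = -4
S_3{}^2 = 2 * T^{32} = 2 * 3 = 6
S_3{}^3 = 2 * T^{33} = 2 * 0 = 0
Step 2: contract S_3{}^j with v_j.
S_3{}^1 * v_1 = -4 * 1 = -4
S_3{}^2 * v_2 = 6 * -5 = -30
S_3{}^3 * v_3 = 0 * 2 = 0
Result = -4 + -30 + 0 = -34

-34


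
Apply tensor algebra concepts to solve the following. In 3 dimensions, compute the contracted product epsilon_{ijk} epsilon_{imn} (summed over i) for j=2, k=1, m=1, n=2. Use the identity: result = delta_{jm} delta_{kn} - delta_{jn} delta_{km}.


Using the identity: epsilon_{ijk} epsilon_{imn} = delta_{jm} delta_{kn} - delta_{jn} delta_{km}.
delta_{21} = 0
delta_{12} = 0
delta_{22} = 1
delta_{11} = 1
Result = 0 * 0 - 1 * 1 = 0 - 1 = -1

-1


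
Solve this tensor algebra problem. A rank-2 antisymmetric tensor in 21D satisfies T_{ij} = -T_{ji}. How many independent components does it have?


An antisymmetric rank-2 tensor satisfies A_{ij} = -A_{ji}, so diagonal entries are zero.
The independent components are the upper-triangular entries: C(n, 2) = n(n-1)/2.
n = 21
C(21, 2) = 21 * 20 / 2 = 420 / 2 = 210

210


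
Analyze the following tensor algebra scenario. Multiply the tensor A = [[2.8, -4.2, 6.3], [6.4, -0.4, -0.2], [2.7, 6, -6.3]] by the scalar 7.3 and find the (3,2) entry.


Scalar multiplication: (cA)_{ij} = c * A_{ij}.
c = 7.3
A_{32} = 6
(cA)_{32} = 7.3 * 6 = 43.8

43.8


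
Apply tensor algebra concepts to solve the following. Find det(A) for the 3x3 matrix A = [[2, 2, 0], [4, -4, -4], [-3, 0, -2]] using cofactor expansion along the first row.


Expanding along the first row, det(A) = a11*M_11 - a12*M_12 + a13*M_13, where M_1j is the (1,j) minor.
Minor M_11 = -4*-2 - -4*0 = 8
Minor M_12 = 4*-2 - -4*-3 = -20
Minor M_13 = 4*0 - -4*-3 = -12
det = 2*(8) - 2*(-20) + 0*(-12)
    = 16 - -40 + 0
    = 56

56


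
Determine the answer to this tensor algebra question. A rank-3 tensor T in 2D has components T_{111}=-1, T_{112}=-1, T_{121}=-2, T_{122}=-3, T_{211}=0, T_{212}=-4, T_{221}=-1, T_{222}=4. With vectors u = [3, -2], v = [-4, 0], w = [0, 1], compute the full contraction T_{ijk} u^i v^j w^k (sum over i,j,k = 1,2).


S = sum over i,j,k of T_{ijk} u_i v_j w_k. Expanding all 8 terms:
T_{111}*u_1*v_1*w_1 = -1*3*-4*0 = 0  (running total: 0)
T_{112}*u_1*v_1*w_2 = -1*3*-4*1 = 12  (running total: 12)
T_{121}*u_1*v_2*w_1 = -2*3*0*0 = 0  (running total: 12)
T_{122}*u_1*v_2*w_2 = -3*3*0*1 = 0  (running total: 12)
T_{211}*u_2*v_1*w_1 = 0*-2*-4*0 = 0  (running total: 12)
T_{212}*u_2*v_1*w_2 = -4*-2*-4*1 = -32  (running total: -20)
T_{221}*u_2*v_2*w_1 = -1*-2*0*0 = 0  (running total: -20)
T_{222}*u_2*v_2*w_2 = 4*-2*0*1 = 0  (running total: -20)
S = -20

-20


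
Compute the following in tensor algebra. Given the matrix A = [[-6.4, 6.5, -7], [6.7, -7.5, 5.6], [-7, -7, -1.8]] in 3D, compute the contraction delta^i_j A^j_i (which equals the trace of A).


The contraction (trace) of a rank-2 tensor is the sum of its diagonal elements.
Diagonal entries: A[1,1] = -6.4, A[2,2] = -7.5, A[3,3] = -1.8
Tr(A) = -6.4 + -7.5 + -1.8 = -15.7

-15.7


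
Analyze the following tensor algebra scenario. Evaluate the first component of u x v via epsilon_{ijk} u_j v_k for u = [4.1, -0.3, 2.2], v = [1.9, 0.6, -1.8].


(u x v)_1 = sum_{j,k} epsilon_{1jk} u_j v_k. Only permutations of (1,2,3) contribute; the two non-zero terms are:
eps_{123} u_2 v_3 = 1 * -0.3 * -1.8 = 0.54
eps_{132} u_3 v_2 = -1 * 2.2 * 0.6 = -1.32
(u x v)_1 = -0.78

-0.78


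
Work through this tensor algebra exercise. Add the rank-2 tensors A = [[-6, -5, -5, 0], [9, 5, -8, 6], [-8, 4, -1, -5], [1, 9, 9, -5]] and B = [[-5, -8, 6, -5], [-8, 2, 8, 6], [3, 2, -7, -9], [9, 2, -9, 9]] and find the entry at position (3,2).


Tensor addition is component-wise: (A + B)_{ij} = A_{ij} + B_{ij}.
A_{32} = 4
B_{32} = 2
(A + B)_{32} = 4 + 2 = 6

6


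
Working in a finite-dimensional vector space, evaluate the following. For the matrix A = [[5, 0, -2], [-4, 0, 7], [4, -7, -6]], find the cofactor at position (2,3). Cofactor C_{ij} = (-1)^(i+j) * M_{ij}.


To find cofactor C_{23}, delete row 2 and column 3.
The resulting 2x2 submatrix is: [[5, 0], [4, -7]]
Minor M_{23} = 5*-7 - 0*4
  = -35 - 0 = -35
Sign = (-1)^(2+3) = (-1)^5 = -1
Cofactor C_{23} = -1 * -35 = 35

35


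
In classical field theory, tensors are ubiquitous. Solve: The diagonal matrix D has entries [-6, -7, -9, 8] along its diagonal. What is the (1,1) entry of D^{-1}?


For a diagonal matrix, the inverse has entries (D^{-1})_{ii} = 1/d_{ii}.
The diagonal entries are: d_{11} = -6, d_{22} = -7, d_{33} = -9, d_{44} = 8
We need (D^{-1})_{11} = 1/d_{11} = 1/-6 = -1/6

-1/6


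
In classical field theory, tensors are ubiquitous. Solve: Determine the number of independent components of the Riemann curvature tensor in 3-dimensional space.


The Riemann tensor in d dimensions has d^2(d^2 - 1)/12 independent components.
d = 3, so d^2 = 9
d^2 - 1 = 8
d^2(d^2 - 1) = 9 * 8 = 72
Divide by 12: 72 / 12 = 6

6


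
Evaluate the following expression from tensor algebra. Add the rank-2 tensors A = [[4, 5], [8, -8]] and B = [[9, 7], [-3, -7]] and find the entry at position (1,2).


Tensor addition is component-wise: (A + B)_{ij} = A_{ij} + B_{ij}.
A_{12} = 5
B_{12} = 7
(A + B)_{12} = 5 + 7 = 12

12


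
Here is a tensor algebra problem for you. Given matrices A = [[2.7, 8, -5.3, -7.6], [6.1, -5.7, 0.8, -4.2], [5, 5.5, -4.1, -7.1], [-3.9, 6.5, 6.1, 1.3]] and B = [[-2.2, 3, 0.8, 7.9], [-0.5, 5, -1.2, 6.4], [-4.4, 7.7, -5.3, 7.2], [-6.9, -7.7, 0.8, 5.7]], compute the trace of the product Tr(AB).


Tr(AB) = sum_i (AB)_{ii} where (AB)_{ii} = sum_k A_{ik} B_{ki}.
(AB)_{11} = 2.7*-2.2 + 8*-0.5 + -5.3*-4.4 + -7.6*-6.9 = 65.82
(AB)_{22} = 6.1*3 + -5.7*5 + 0.8*7.7 + -4.2*-7.7 = 28.3
(AB)_{33} = 5*0.8 + 5.5*-1.2 + -4.1*-5.3 + -7.1*0.8 = 13.45
(AB)_{44} = -3.9*7.9 + 6.5*6.4 + 6.1*7.2 + 1.3*5.7 = 62.12
Tr(AB) = 65.82 + 28.3 + 13.45 + 62.12 = 169.69

169.69


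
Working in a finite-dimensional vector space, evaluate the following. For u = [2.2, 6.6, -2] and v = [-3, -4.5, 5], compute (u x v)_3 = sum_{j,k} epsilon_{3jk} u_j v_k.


(u x v)_3 = sum_{j,k} epsilon_{3jk} u_j v_k. Only permutations of (1,2,3) contribute; the two non-zero terms are:
eps_{312} u_1 v_2 = 1 * 2.2 * -4.5 = -9.9
eps_{321} u_2 v_1 = -1 * 6.6 * -3 = 19.8
(u x v)_3 = 9.9

9.9


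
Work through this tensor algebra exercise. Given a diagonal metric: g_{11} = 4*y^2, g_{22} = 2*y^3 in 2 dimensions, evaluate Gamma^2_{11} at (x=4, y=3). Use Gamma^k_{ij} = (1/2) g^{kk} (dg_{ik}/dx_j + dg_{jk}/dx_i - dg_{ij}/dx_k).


For a diagonal metric, Gamma^k_{ij} = (1/2) g^{kk} (dg_{ik}/dx_j + dg_{jk}/dx_i - dg_{ij}/dx_k).
The metric is diagonal, so g_{ab} = 0 for a != b.
At the given point: g_{11} = 36, g_{22} = 54
g^{22} = 1/54
dg_{12}/dx_1 = 0 (off-diagonal)
dg_{12}/dx_1 = 0 (off-diagonal)
dg_{11}/dx_2 = dg_{11}/dx_2 = 24
Numerator = 0 + 0 - 24 = -24
Gamma^2_{11} = -24 / (2 * 54) = -2/9

-2/9


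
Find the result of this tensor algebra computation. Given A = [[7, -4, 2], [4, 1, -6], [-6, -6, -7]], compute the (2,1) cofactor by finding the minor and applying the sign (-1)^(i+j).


To find cofactor C_{21}, delete row 2 and column 1.
The resulting 2x2 submatrix is: [[-4, 2], [-6, -7]]
Minor M_{21} = -4*-7 - 2*-6
  = 28 - -12 = 40
Sign = (-1)^(2+1) = (-1)^3 = -1
Cofactor C_{21} = -1 * 40 = -40

-40


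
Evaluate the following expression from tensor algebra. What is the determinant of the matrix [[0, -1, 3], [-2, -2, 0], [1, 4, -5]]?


Expanding along the first row, det(A) = a11*M_11 - a12*M_12 + a13*M_13, where M_1j is the (1,j) minor.
Minor M_11 = -2*-5 - 0*4 = 10
Minor M_12 = -2*-5 - 0*1 = 10
Minor M_13 = -2*4 - -2*1 = -6
det = 0*(10) - -1*(10) + 3*(-6)
    = 0 - -10 + -18
    = -8

-8


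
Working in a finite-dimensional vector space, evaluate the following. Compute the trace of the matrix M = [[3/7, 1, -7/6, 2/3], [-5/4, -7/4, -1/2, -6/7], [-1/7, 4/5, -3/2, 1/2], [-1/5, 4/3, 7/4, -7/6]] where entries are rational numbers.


The trace is the sum of diagonal entries.
Diagonal: M[1,1] = 3/7, M[2,2] = -7/4, M[3,3] = -3/2, M[4,4] = -7/6
Tr(M) = 3/7 + -7/4 + -3/2 + -7/6
Computing step by step:
After adding M[1,1]: 3/7
After adding M[2,2]: -37/28
After adding M[3,3]: -79/28
After adding M[4,4]: -335/84
Tr(M) = -335/84

-335/84


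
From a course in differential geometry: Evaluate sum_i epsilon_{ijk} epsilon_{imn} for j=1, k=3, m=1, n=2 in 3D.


Using the identity: epsilon_{ijk} epsilon_{imn} = delta_{jm} delta_{kn} - delta_{jn} delta_{km}.
delta_{11} = 1
delta_{32} = 0
delta_{12} = 0
delta_{31} = 0
Result = 1 * 0 - 0 * 0 = 0 - 0 = 0

0


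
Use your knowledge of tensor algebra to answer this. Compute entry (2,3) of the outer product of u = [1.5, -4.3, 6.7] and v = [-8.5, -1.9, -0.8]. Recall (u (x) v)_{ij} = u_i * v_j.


The outer product entry T_{ij} = u_i * v_j.
We need i=2, j=3.
u_2 = -4.3, v_3 = -0.8
T_{2,3} = -4.3 * -0.8 = 3.44

3.44


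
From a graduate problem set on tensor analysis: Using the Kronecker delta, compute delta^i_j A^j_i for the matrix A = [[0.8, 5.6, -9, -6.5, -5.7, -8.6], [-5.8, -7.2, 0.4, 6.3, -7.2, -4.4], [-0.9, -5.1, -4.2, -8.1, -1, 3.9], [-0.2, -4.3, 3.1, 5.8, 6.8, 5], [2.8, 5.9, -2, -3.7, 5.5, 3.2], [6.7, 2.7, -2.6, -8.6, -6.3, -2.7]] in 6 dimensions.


The contraction (trace) of a rank-2 tensor is the sum of its diagonal elements.
Diagonal entries: A[1,1] = 0.8, A[2,2] = -7.2, A[3,3] = -4.2, A[4,4] = 5.8, A[5,5] = 5.5, A[6,6] = -2.7
Tr(A) = 0.8 + -7.2 + -4.2 + 5.8 + 5.5 + -2.7 = -2

-2


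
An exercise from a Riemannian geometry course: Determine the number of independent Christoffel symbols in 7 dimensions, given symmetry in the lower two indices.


Christoffel symbols Gamma^k_{ij} are symmetric in i,j, so there are d * d(d+1)/2 independent symbols.
d = 7
d(d+1)/2 = 7 * 8 / 2 = 28
Total = 7 * 28 = 196

196


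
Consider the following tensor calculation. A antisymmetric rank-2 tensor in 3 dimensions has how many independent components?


A antisymmetric rank-2 tensor in d dimensions has d(d-1)/2 independent components.
d = 3
d(d-1)/2 = 3 * 2 / 2 = 6 / 2 = 3

3


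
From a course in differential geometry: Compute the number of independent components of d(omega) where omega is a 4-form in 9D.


The exterior derivative of a p-form is a (p+1)-form.
Its number of independent components is C(n, p+1).
n = 9, p+1 = 5
C(9, 5) = 126

126


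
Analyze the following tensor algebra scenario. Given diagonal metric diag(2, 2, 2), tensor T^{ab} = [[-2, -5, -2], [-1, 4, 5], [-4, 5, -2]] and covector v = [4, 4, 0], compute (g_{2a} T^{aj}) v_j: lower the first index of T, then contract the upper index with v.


Step 1: lower the first index. For a diagonal metric, g_{ia} T^{aj} = g_{ii} T^{ij} (no sum on i).
g_{22} = 2
S_2{}^1 = 2 * T^{21} = 2 * -1 = -2
S_2{}^2 = 2 * T^{22} = 2 * 4 = 8
S_2{}^3 = 2 * T^{23} = 2 * 5 = 10
Step 2: contract S_2{}^j with v_j.
S_2{}^1 * v_1 = -2 * 4 = -8
S_2{}^2 * v_2 = 8 * 4 = 32
S_2{}^3 * v_3 = 10 * 0 = 0
Result = -8 + 32 + 0 = 24

24


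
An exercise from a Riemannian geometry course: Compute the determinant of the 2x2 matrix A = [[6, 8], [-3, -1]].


For a 2x2 matrix [[a, b], [c, d]], det = a*d - b*c.
a = 6, b = 8, c = -3, d = -1
a*d = 6 * -1 = -6
b*c = 8 * -3 = -24
det = -6 - -24 = 18

18


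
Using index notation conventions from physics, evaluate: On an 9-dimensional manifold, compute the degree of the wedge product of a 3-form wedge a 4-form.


The degree of a wedge product is the sum of the degrees of the individual forms.
Degrees: 3, 4
Total degree = 3 + 4 = 7

7


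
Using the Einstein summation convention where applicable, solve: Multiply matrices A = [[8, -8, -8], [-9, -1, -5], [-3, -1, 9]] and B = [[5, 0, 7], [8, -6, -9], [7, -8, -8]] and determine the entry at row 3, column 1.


(AB)_{ij} = sum_k A_{ik} B_{kj}.
For i=3, j=1:
A_{31} * B_{11} = -3 * 5 = -15
A_{32} * B_{21} = -1 * 8 = -8
A_{33} * B_{31} = 9 * 7 = 63
Sum = -15 + -8 + 63 = 40

40


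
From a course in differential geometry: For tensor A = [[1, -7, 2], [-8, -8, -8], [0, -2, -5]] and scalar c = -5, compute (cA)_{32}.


Scalar multiplication: (cA)_{ij} = c * A_{ij}.
c = -5
A_{32} = -2
(cA)_{32} = -5 * -2 = 10

10


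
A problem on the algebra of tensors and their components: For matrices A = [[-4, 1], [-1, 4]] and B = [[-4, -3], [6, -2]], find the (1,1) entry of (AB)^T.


(AB)^T_{ij} = (AB)_{ji} = sum_k A_{jk} B_{ki}.
For i=1, j=1 we need (AB)_{11}:
A_{11} * B_{11} = -4 * -4 = 16
A_{12} * B_{21} = 1 * 6 = 6
Sum = 16 + 6 = 22

22


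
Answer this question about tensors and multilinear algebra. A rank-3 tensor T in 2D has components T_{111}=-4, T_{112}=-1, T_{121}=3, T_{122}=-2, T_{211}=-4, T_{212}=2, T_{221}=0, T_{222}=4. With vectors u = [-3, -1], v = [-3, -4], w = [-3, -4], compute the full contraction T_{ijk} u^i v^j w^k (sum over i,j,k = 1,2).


S = sum over i,j,k of T_{ijk} u_i v_j w_k. Expanding all 8 terms:
T_{111}*u_1*v_1*w_1 = -4*-3*-3*-3 = 108  (running total: 108)
T_{112}*u_1*v_1*w_2 = -1*-3*-3*-4 = 36  (running total: 144)
T_{121}*u_1*v_2*w_1 = 3*-3*-4*-3 = -108  (running total: 36)
T_{122}*u_1*v_2*w_2 = -2*-3*-4*-4 = 96  (running total: 132)
T_{211}*u_2*v_1*w_1 = -4*-1*-3*-3 = 36  (running total: 168)
T_{212}*u_2*v_1*w_2 = 2*-1*-3*-4 = -24  (running total: 144)
T_{221}*u_2*v_2*w_1 = 0*-1*-4*-3 = 0  (running total: 144)
T_{222}*u_2*v_2*w_2 = 4*-1*-4*-4 = -64  (running total: 80)
S = 80

80


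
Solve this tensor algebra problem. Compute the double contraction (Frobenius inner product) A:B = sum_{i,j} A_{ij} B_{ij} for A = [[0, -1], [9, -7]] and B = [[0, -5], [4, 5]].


A:B = sum over all i,j of A_{ij} * B_{ij}.
Row 1: 0*0=0, -1*-5=5 => row sum = 5
Row 2: 9*4=36, -7*5=-35 => row sum = 1
Total = 5 + 1 = 6

6


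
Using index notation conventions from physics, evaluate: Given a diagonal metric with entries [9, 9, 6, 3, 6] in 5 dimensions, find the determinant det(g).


For a diagonal metric, the determinant is the product of diagonal entries.
Diagonal entries: 9, 9, 6, 3, 6
det(g) = 9 * 9 * 6 * 3 * 6 = 8748

8748


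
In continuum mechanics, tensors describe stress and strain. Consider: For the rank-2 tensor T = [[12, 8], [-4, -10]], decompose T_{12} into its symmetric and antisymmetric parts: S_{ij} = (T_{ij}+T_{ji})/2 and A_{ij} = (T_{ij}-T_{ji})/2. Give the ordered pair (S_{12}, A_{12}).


T_{12} = 8
T_{21} = -4
S_{12} = (8 + -4)/2 = 4/2 = 2
A_{12} = (8 - -4)/2 = 12/2 = 6
Check: S + A = 2 + 6 = 8 = T_{12}.

(2, 6)


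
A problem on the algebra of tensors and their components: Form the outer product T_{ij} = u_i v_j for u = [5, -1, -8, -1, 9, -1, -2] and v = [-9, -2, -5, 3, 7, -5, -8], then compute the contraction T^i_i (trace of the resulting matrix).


The outer product gives T_{ij} = u_i v_j.
The trace (contraction) is Tr(T) = sum_i T_{ii} = sum_i u_i v_i.
Diagonal entries:
T_{11} = u_1 * v_1 = 5 * -9 = -45
T_{22} = u_2 * v_2 = -1 * -2 = 2
T_{33} = u_3 * v_3 = -8 * -5 = 40
T_{44} = u_4 * v_4 = -1 * 3 = -3
T_{55} = u_5 * v_5 = 9 * 7 = 63
T_{66} = u_6 * v_6 = -1 * -5 = 5
T_{77} = u_7 * v_7 = -2 * -8 = 16
Tr(T) = -45 + 2 + 40 + -3 + 63 + 5 + 16 = 78

78


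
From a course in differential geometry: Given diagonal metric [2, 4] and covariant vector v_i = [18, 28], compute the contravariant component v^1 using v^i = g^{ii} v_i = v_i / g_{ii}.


To raise an index with a diagonal metric: v^i = v_i / g_{ii}.
For index 1: v_1 = 18, g_{11} = 2
v^1 = 18 / 2 = 9

9


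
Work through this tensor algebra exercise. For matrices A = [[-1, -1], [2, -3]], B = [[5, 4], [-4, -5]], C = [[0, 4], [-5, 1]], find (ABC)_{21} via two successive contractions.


(ABC)_{21} = sum_m (AB)_{2m} C_{m1}. First compute row 2 of AB.
(AB)_{21} = 2*5 + -3*-4 = 22
(AB)_{22} = 2*4 + -3*-5 = 23
Now contract with column 1 of C:
(AB)_{21} * C_{11} = 22 * 0 = 0
(AB)_{22} * C_{21} = 23 * -5 = -115
(ABC)_{21} = 0 + -115 = -115

-115


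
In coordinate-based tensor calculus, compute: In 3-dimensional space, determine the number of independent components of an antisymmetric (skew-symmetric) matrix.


An antisymmetric rank-2 tensor satisfies A_{ij} = -A_{ji}, so diagonal entries are zero.
The independent components are the upper-triangular entries: C(n, 2) = n(n-1)/2.
n = 3
C(3, 2) = 3 * 2 / 2 = 6 / 2 = 3

3


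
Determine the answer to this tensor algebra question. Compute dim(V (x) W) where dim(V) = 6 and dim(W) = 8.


The dimension of a tensor product is the product of dimensions.
dim(V) = 6, dim(W) = 8
dim(V (x) W) = 6 * 8 = 48

48


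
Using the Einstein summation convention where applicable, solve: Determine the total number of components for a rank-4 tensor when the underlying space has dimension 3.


The number of components of a rank-r tensor in d dimensions is d^r.
Here d = 3 and r = 4.
3^4 = 81

81


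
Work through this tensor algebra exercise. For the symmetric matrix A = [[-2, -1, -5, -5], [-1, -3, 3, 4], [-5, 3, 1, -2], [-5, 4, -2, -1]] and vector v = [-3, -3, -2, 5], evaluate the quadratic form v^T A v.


First compute Av:
(Av)_1 = -2*-3 + -1*-3 + -5*-2 + -5*5 = -6
(Av)_2 = -1*-3 + -3*-3 + 3*-2 + 4*5 = 26
(Av)_3 = -5*-3 + 3*-3 + 1*-2 + -2*5 = -6
(Av)_4 = -5*-3 + 4*-3 + -2*-2 + -1*5 = 2
Av = [-6, 26, -6, 2]
Then v^T (Av) = -3*-6 + -3*26 + -2*-6 + 5*2
= 18 + -78 + 12 + 10 = -38

-38


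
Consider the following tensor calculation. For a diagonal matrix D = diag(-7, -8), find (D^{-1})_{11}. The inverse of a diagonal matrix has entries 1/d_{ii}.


For a diagonal matrix, the inverse has entries (D^{-1})_{ii} = 1/d_{ii}.
The diagonal entries are: d_{11} = -7, d_{22} = -8
We need (D^{-1})_{11} = 1/d_{11} = 1/-7 = -1/7

-1/7


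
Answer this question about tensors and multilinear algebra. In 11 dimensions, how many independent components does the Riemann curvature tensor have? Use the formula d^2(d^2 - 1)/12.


The Riemann tensor in d dimensions has d^2(d^2 - 1)/12 independent components.
d = 11, so d^2 = 121
d^2 - 1 = 120
d^2(d^2 - 1) = 121 * 120 = 14520
Divide by 12: 14520 / 12 = 1210

1210


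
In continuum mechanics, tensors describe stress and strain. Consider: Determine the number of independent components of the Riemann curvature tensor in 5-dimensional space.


The Riemann tensor in d dimensions has d^2(d^2 - 1)/12 independent components.
d = 5, so d^2 = 25
d^2 - 1 = 24
d^2(d^2 - 1) = 25 * 24 = 600
Divide by 12: 600 / 12 = 50

50


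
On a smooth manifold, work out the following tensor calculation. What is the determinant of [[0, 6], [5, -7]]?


For a 2x2 matrix [[a, b], [c, d]], det = a*d - b*c.
a = 0, b = 6, c = 5, d = -7
a*d = 0 * -7 = 0
b*c = 6 * 5 = 30
det = 0 - 30 = -30

-30


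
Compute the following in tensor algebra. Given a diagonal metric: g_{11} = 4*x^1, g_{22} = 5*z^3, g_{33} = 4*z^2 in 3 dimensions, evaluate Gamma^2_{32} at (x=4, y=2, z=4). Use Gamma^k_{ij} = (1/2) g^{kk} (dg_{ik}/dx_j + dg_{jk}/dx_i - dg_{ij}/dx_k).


For a diagonal metric, Gamma^k_{ij} = (1/2) g^{kk} (dg_{ik}/dx_j + dg_{jk}/dx_i - dg_{ij}/dx_k).
The metric is diagonal, so g_{ab} = 0 for a != b.
At the given point: g_{11} = 16, g_{22} = 320, g_{33} = 64
g^{22} = 1/320
dg_{32}/dx_2 = 0 (off-diagonal)
dg_{22}/dx_3 = dg_{22}/dx_3 = 240
dg_{32}/dx_2 = 0 (off-diagonal)
Numerator = 0 + 240 - 0 = 240
Gamma^2_{32} = 240 / (2 * 320) = 3/8

3/8


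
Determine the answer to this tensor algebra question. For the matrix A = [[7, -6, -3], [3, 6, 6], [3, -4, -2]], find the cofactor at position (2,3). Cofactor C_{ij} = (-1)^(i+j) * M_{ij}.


To find cofactor C_{23}, delete row 2 and column 3.
The resulting 2x2 submatrix is: [[7, -6], [3, -4]]
Minor M_{23} = 7*-4 - -6*3
  = -28 - -18 = -10
Sign = (-1)^(2+3) = (-1)^5 = -1
Cofactor C_{23} = -1 * -10 = 10

10


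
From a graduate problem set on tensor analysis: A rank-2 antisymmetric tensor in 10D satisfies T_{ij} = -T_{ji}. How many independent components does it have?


An antisymmetric rank-2 tensor satisfies A_{ij} = -A_{ji}, so diagonal entries are zero.
The independent components are the upper-triangular entries: C(n, 2) = n(n-1)/2.
n = 10
C(10, 2) = 10 * 9 / 2 = 90 / 2 = 45

45
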